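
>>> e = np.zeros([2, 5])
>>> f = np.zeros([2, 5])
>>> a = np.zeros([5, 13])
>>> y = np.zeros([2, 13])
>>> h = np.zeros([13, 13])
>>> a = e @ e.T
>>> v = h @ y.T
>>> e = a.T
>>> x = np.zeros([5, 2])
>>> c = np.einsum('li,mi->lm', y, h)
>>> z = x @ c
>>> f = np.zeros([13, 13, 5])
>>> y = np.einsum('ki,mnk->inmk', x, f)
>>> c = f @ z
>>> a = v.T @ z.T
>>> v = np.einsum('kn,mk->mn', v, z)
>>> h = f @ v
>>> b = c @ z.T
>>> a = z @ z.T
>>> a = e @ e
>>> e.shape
(2, 2)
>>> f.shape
(13, 13, 5)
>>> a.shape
(2, 2)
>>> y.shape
(2, 13, 13, 5)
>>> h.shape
(13, 13, 2)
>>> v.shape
(5, 2)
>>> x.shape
(5, 2)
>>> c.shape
(13, 13, 13)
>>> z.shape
(5, 13)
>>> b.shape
(13, 13, 5)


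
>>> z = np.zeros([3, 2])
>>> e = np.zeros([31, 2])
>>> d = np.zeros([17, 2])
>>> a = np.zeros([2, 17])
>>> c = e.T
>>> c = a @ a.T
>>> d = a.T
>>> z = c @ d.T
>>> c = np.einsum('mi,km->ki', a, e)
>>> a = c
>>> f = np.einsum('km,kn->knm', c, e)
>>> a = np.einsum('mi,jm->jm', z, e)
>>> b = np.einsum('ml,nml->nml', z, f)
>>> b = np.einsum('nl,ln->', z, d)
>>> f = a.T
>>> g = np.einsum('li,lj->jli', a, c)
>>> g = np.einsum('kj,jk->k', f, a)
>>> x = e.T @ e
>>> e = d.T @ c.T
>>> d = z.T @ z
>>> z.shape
(2, 17)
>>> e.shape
(2, 31)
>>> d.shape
(17, 17)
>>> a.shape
(31, 2)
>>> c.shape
(31, 17)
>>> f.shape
(2, 31)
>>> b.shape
()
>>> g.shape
(2,)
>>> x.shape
(2, 2)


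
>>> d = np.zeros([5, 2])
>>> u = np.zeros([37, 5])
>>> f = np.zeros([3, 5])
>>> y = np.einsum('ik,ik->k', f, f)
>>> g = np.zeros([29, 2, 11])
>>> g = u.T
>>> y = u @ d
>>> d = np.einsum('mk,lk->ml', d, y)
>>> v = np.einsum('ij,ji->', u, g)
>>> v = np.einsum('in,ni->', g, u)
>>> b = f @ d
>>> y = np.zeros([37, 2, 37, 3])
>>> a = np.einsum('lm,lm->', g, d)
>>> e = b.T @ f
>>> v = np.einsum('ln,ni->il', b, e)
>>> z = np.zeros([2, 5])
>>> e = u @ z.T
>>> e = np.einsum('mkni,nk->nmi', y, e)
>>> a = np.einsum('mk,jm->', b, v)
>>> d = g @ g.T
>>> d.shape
(5, 5)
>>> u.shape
(37, 5)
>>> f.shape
(3, 5)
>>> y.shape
(37, 2, 37, 3)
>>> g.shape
(5, 37)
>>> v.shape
(5, 3)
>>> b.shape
(3, 37)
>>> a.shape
()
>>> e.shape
(37, 37, 3)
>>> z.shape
(2, 5)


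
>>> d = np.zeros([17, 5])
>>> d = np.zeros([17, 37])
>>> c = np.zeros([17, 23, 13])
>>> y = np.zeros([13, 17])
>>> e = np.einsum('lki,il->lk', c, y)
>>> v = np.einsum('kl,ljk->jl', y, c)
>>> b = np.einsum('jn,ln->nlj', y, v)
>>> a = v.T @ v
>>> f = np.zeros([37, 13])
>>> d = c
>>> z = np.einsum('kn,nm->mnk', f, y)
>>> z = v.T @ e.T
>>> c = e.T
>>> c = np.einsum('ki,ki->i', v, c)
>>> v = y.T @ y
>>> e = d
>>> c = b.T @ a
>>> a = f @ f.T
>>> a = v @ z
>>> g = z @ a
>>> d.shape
(17, 23, 13)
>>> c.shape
(13, 23, 17)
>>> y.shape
(13, 17)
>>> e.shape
(17, 23, 13)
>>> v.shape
(17, 17)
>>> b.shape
(17, 23, 13)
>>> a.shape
(17, 17)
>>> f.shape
(37, 13)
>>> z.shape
(17, 17)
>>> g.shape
(17, 17)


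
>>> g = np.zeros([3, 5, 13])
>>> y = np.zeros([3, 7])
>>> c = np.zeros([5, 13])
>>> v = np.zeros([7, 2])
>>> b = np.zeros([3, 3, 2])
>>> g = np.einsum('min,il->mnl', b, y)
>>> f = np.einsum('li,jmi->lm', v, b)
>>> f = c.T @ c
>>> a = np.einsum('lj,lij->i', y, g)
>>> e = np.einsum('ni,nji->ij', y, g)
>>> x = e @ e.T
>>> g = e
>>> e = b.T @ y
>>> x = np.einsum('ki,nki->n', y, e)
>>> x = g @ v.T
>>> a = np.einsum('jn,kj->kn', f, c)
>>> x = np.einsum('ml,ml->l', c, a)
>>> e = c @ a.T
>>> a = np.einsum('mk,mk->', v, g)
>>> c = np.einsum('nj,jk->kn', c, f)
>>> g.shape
(7, 2)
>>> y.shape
(3, 7)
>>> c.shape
(13, 5)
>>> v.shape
(7, 2)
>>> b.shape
(3, 3, 2)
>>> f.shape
(13, 13)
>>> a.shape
()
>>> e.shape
(5, 5)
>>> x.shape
(13,)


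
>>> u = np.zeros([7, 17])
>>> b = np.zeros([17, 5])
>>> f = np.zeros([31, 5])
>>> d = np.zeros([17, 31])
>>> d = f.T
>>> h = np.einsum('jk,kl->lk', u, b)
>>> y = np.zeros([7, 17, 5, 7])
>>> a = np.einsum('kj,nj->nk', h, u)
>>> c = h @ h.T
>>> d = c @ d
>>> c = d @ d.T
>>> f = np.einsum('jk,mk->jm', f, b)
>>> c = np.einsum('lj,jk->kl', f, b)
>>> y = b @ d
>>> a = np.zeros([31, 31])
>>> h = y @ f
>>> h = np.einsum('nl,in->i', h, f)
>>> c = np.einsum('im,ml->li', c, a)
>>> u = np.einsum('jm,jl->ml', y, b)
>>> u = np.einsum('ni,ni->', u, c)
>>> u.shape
()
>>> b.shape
(17, 5)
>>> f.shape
(31, 17)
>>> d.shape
(5, 31)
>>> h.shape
(31,)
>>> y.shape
(17, 31)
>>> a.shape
(31, 31)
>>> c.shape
(31, 5)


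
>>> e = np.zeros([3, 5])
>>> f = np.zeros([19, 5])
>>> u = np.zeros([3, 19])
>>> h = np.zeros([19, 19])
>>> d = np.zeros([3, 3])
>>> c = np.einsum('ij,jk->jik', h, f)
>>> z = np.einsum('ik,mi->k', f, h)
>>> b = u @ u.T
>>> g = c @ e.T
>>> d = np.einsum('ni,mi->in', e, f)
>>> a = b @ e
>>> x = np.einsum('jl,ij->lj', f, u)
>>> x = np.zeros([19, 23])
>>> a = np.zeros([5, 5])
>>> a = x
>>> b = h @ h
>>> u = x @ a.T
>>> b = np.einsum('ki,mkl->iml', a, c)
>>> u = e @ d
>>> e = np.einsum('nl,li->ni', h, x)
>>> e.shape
(19, 23)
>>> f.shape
(19, 5)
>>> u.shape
(3, 3)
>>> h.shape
(19, 19)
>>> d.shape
(5, 3)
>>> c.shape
(19, 19, 5)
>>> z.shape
(5,)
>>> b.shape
(23, 19, 5)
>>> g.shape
(19, 19, 3)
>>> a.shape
(19, 23)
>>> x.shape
(19, 23)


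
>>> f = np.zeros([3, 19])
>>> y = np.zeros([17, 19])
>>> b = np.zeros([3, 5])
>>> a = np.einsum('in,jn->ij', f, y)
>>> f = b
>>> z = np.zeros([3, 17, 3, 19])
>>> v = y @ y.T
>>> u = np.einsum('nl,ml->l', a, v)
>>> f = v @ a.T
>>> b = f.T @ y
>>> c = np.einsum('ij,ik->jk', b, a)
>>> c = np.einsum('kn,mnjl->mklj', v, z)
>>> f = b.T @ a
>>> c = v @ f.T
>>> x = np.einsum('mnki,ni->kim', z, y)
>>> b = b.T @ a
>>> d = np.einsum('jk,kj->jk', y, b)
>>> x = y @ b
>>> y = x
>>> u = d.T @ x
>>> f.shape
(19, 17)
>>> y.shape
(17, 17)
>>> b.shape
(19, 17)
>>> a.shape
(3, 17)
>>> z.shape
(3, 17, 3, 19)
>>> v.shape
(17, 17)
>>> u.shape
(19, 17)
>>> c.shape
(17, 19)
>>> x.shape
(17, 17)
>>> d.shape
(17, 19)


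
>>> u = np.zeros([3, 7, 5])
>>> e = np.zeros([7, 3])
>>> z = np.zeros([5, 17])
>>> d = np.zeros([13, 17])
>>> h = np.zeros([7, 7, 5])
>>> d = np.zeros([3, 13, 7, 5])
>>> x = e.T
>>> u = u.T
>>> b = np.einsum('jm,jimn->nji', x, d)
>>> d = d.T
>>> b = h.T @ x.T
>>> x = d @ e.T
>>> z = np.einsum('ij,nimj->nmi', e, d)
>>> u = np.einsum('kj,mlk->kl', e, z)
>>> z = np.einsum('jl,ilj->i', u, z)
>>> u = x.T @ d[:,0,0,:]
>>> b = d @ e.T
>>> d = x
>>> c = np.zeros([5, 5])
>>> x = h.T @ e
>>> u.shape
(7, 13, 7, 3)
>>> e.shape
(7, 3)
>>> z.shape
(5,)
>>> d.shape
(5, 7, 13, 7)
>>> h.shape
(7, 7, 5)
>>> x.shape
(5, 7, 3)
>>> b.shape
(5, 7, 13, 7)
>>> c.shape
(5, 5)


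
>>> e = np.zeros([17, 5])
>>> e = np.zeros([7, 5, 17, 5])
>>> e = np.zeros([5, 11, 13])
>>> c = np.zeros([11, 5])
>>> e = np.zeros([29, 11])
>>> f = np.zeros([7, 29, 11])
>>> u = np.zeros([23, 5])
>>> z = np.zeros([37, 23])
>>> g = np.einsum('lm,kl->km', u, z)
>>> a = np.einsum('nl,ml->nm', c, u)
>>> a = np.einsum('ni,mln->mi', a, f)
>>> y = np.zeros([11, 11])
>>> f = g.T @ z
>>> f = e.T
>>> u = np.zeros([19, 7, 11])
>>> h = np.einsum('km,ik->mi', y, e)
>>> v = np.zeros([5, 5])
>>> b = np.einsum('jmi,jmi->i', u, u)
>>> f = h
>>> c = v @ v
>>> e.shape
(29, 11)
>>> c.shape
(5, 5)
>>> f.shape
(11, 29)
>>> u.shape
(19, 7, 11)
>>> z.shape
(37, 23)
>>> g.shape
(37, 5)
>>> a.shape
(7, 23)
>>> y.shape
(11, 11)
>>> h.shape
(11, 29)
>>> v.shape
(5, 5)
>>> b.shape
(11,)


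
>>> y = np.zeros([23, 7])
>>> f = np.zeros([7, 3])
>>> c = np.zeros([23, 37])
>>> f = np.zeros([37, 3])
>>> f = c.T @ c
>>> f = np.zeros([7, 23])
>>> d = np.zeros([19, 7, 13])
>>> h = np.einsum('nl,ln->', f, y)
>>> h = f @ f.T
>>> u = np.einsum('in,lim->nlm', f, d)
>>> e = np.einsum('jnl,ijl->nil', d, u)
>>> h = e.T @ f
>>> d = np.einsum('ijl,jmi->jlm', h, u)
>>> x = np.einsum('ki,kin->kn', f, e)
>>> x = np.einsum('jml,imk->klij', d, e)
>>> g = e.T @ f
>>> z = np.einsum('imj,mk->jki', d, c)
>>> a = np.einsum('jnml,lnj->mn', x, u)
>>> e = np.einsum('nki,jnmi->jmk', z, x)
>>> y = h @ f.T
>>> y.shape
(13, 23, 7)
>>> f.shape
(7, 23)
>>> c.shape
(23, 37)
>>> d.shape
(23, 23, 19)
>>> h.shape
(13, 23, 23)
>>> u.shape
(23, 19, 13)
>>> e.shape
(13, 7, 37)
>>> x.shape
(13, 19, 7, 23)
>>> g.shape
(13, 23, 23)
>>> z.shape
(19, 37, 23)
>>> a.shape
(7, 19)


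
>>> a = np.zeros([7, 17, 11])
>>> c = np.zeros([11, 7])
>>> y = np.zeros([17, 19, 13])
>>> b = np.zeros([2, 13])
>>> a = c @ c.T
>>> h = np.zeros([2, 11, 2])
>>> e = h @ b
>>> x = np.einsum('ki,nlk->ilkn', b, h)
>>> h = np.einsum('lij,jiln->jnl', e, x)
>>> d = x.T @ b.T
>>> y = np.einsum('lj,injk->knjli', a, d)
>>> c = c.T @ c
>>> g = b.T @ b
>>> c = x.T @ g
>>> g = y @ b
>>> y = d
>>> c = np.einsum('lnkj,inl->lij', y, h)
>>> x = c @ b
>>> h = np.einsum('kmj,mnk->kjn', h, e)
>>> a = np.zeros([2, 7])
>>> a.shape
(2, 7)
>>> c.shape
(2, 13, 2)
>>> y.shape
(2, 2, 11, 2)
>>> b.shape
(2, 13)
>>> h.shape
(13, 2, 11)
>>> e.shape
(2, 11, 13)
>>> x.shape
(2, 13, 13)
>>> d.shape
(2, 2, 11, 2)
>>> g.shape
(2, 2, 11, 11, 13)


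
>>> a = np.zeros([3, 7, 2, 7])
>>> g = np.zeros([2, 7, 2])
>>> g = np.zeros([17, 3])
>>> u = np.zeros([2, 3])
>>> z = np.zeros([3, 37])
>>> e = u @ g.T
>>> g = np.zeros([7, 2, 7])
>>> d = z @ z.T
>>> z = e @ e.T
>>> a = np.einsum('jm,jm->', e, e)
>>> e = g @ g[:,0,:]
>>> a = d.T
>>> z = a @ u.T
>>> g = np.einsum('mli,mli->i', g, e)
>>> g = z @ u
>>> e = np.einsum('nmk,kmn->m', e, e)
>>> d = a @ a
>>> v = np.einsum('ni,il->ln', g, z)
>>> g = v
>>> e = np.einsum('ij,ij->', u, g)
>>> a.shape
(3, 3)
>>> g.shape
(2, 3)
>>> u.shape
(2, 3)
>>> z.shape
(3, 2)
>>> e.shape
()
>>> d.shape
(3, 3)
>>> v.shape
(2, 3)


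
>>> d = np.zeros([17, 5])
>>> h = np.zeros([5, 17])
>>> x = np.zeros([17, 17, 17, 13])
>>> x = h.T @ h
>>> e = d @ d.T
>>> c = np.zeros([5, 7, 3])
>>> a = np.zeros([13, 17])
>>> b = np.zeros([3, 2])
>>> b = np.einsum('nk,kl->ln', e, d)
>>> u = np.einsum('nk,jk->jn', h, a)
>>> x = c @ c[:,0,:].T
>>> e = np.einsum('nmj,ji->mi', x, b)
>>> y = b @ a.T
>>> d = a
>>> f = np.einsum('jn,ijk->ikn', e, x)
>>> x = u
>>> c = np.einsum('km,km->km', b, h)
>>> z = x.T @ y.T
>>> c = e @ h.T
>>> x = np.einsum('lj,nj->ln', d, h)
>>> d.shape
(13, 17)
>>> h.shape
(5, 17)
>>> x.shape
(13, 5)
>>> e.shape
(7, 17)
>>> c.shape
(7, 5)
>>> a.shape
(13, 17)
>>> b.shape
(5, 17)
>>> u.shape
(13, 5)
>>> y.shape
(5, 13)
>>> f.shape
(5, 5, 17)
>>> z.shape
(5, 5)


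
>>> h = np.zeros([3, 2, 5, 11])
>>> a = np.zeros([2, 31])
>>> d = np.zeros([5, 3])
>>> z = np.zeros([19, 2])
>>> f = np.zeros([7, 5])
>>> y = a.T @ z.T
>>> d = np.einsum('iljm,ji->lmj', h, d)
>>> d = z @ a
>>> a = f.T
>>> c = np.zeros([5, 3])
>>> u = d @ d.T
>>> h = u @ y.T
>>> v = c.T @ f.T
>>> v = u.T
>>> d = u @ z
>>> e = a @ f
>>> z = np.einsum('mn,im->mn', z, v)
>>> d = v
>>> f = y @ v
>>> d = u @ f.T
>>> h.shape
(19, 31)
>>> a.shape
(5, 7)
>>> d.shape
(19, 31)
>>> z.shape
(19, 2)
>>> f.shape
(31, 19)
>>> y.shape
(31, 19)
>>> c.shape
(5, 3)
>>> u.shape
(19, 19)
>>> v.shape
(19, 19)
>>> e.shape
(5, 5)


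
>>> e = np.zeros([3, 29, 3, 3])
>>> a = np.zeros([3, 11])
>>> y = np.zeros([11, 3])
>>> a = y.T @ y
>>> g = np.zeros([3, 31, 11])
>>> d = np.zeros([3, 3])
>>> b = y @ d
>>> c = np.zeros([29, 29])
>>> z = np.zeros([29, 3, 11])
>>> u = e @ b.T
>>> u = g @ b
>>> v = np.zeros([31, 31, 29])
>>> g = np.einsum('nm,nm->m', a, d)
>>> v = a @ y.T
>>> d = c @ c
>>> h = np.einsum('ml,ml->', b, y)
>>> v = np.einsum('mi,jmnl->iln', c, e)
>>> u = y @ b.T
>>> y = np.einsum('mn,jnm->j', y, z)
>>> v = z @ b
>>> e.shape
(3, 29, 3, 3)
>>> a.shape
(3, 3)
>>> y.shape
(29,)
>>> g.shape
(3,)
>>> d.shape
(29, 29)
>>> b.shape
(11, 3)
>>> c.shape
(29, 29)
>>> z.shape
(29, 3, 11)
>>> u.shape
(11, 11)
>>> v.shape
(29, 3, 3)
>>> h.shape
()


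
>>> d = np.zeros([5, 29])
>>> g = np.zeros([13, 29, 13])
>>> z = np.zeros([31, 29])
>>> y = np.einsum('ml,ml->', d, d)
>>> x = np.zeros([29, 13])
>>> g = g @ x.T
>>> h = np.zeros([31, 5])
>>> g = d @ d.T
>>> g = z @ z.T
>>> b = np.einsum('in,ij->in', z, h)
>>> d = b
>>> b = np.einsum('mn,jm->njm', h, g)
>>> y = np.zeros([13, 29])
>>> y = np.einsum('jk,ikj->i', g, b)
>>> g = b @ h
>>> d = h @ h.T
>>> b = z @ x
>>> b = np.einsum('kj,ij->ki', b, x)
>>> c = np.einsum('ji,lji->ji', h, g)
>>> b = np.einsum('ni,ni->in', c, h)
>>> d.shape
(31, 31)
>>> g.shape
(5, 31, 5)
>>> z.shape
(31, 29)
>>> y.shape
(5,)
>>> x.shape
(29, 13)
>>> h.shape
(31, 5)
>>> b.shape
(5, 31)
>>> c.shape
(31, 5)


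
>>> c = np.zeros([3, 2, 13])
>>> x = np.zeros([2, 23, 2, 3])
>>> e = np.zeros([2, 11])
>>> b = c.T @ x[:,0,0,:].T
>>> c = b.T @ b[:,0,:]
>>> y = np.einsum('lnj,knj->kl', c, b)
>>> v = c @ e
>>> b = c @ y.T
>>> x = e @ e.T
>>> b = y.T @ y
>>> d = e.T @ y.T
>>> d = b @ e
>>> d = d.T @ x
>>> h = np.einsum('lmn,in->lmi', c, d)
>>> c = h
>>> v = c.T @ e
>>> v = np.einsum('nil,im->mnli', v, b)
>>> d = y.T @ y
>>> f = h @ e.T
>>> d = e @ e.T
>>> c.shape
(2, 2, 11)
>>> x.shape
(2, 2)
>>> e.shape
(2, 11)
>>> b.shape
(2, 2)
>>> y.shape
(13, 2)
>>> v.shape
(2, 11, 11, 2)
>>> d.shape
(2, 2)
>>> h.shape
(2, 2, 11)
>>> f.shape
(2, 2, 2)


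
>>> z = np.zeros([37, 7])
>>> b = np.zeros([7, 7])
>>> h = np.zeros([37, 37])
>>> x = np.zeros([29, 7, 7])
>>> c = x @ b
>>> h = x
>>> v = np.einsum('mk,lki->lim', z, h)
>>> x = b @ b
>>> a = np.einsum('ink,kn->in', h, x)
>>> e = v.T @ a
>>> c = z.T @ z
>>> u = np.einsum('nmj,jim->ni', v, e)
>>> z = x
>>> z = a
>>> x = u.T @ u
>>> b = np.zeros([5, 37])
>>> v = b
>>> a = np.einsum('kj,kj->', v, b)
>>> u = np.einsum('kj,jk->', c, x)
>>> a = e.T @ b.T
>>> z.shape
(29, 7)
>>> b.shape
(5, 37)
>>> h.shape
(29, 7, 7)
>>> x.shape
(7, 7)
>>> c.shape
(7, 7)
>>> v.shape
(5, 37)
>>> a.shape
(7, 7, 5)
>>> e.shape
(37, 7, 7)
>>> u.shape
()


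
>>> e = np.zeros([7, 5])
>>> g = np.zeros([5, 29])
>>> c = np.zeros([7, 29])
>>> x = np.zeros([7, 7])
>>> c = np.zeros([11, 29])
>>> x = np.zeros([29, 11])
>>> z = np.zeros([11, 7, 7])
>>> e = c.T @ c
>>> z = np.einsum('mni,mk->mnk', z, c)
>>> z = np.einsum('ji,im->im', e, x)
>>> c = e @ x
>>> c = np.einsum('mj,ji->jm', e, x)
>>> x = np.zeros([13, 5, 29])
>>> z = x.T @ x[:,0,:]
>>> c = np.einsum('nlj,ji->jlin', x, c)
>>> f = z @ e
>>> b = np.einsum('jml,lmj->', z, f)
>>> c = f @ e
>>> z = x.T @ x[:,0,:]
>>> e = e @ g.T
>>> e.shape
(29, 5)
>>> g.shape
(5, 29)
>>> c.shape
(29, 5, 29)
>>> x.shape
(13, 5, 29)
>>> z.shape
(29, 5, 29)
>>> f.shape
(29, 5, 29)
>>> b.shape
()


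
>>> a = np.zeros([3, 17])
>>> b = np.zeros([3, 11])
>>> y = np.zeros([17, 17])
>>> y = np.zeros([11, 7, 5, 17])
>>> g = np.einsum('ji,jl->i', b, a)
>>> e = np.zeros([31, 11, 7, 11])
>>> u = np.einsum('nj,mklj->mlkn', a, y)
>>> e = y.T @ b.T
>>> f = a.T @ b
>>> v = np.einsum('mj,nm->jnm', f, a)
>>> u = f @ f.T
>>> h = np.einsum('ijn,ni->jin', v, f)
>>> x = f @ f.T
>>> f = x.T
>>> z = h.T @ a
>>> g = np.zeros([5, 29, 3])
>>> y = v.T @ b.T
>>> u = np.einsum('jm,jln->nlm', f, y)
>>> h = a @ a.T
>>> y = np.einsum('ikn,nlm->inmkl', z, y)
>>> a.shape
(3, 17)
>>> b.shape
(3, 11)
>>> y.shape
(17, 17, 3, 11, 3)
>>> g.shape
(5, 29, 3)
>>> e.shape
(17, 5, 7, 3)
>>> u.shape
(3, 3, 17)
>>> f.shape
(17, 17)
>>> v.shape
(11, 3, 17)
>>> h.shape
(3, 3)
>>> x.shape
(17, 17)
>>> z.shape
(17, 11, 17)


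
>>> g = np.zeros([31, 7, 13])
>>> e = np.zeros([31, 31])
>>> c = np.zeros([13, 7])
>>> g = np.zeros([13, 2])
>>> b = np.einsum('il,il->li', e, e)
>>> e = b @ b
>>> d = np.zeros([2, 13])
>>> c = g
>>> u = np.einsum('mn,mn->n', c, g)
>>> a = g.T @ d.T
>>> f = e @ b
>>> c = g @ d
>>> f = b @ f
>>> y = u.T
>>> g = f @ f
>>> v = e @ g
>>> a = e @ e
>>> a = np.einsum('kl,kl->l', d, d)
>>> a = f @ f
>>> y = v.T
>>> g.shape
(31, 31)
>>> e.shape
(31, 31)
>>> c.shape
(13, 13)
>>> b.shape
(31, 31)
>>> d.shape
(2, 13)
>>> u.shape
(2,)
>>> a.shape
(31, 31)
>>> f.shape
(31, 31)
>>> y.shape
(31, 31)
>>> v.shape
(31, 31)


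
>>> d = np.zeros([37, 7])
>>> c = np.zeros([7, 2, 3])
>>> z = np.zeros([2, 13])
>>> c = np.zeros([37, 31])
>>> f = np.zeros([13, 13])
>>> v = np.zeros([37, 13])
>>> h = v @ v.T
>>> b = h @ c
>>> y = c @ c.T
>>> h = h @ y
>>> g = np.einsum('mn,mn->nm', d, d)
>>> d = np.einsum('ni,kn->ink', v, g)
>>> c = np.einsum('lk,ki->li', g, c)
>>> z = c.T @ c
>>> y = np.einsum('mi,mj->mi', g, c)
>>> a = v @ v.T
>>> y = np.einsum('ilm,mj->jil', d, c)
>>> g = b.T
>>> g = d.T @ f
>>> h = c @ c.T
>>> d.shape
(13, 37, 7)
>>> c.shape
(7, 31)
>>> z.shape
(31, 31)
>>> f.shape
(13, 13)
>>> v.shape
(37, 13)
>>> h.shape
(7, 7)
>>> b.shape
(37, 31)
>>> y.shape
(31, 13, 37)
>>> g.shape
(7, 37, 13)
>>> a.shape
(37, 37)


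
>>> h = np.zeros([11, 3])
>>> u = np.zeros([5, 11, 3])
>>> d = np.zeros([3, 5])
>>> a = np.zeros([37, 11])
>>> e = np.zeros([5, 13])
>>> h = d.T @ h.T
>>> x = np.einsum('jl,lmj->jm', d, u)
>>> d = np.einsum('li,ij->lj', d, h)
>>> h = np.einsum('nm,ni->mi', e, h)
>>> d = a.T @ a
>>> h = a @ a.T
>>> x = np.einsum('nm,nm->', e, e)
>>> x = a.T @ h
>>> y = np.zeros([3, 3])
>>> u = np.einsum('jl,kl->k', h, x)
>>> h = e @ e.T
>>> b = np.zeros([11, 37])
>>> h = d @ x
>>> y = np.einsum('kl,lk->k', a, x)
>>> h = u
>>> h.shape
(11,)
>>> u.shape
(11,)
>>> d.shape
(11, 11)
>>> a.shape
(37, 11)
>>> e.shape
(5, 13)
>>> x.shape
(11, 37)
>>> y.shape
(37,)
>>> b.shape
(11, 37)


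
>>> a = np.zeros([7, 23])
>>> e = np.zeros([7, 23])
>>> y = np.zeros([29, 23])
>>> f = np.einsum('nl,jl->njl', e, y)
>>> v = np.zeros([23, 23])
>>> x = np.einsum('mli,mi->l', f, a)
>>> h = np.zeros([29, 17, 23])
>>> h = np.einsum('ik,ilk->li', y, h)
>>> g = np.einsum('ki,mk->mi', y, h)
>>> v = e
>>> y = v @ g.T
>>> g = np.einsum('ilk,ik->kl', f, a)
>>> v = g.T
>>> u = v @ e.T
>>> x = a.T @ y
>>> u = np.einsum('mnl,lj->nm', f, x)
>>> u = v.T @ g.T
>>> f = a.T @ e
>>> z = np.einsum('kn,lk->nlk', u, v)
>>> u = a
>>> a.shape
(7, 23)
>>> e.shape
(7, 23)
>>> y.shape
(7, 17)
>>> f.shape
(23, 23)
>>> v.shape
(29, 23)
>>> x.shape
(23, 17)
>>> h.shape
(17, 29)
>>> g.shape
(23, 29)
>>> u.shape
(7, 23)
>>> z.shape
(23, 29, 23)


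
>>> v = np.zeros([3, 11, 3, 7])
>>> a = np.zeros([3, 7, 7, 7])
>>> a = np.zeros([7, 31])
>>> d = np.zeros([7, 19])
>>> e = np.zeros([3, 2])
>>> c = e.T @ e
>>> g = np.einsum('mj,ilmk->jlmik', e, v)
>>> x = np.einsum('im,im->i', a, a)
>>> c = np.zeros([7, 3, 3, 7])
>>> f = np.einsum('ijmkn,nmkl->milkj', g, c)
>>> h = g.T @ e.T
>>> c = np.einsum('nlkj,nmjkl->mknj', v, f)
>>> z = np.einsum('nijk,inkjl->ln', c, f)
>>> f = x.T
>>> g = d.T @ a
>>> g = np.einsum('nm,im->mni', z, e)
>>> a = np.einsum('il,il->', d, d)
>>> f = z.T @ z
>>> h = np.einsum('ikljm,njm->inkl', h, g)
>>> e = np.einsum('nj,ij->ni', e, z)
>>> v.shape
(3, 11, 3, 7)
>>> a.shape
()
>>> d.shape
(7, 19)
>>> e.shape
(3, 11)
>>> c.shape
(2, 3, 3, 7)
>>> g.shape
(2, 11, 3)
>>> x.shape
(7,)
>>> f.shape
(2, 2)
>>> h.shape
(7, 2, 3, 3)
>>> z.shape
(11, 2)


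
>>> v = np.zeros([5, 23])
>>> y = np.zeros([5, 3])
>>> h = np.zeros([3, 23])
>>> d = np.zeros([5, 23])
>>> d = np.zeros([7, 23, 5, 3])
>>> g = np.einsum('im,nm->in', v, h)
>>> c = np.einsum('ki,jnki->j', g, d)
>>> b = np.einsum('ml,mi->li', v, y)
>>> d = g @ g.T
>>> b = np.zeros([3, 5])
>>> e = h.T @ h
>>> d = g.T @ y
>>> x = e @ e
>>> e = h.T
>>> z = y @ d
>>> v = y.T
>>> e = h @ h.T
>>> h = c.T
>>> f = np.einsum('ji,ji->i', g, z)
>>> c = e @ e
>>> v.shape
(3, 5)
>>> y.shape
(5, 3)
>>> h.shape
(7,)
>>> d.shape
(3, 3)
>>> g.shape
(5, 3)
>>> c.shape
(3, 3)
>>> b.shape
(3, 5)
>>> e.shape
(3, 3)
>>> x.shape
(23, 23)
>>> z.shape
(5, 3)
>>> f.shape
(3,)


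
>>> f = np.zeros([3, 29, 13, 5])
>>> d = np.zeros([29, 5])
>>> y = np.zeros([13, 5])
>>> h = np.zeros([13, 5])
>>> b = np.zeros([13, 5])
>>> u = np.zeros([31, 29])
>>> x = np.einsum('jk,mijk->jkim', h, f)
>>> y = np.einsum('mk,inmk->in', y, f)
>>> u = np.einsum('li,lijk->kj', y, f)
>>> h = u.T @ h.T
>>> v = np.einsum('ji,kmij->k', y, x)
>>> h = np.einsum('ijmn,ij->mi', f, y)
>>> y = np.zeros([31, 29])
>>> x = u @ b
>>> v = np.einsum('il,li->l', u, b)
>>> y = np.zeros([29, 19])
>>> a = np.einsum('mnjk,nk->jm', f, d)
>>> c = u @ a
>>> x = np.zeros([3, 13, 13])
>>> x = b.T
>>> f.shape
(3, 29, 13, 5)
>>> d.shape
(29, 5)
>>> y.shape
(29, 19)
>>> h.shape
(13, 3)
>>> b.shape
(13, 5)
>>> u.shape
(5, 13)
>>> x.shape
(5, 13)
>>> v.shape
(13,)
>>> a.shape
(13, 3)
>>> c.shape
(5, 3)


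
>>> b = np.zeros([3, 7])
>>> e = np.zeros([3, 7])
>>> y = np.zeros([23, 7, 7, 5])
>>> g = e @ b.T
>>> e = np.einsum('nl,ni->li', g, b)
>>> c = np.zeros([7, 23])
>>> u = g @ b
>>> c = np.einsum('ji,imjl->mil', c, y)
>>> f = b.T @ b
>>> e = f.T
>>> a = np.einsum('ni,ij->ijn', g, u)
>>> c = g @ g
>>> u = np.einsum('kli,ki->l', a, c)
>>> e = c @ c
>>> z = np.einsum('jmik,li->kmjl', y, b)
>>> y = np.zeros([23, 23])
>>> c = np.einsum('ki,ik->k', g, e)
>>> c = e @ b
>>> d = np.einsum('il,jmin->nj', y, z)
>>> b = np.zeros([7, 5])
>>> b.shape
(7, 5)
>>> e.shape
(3, 3)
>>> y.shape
(23, 23)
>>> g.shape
(3, 3)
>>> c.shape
(3, 7)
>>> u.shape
(7,)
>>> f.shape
(7, 7)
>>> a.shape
(3, 7, 3)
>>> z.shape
(5, 7, 23, 3)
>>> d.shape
(3, 5)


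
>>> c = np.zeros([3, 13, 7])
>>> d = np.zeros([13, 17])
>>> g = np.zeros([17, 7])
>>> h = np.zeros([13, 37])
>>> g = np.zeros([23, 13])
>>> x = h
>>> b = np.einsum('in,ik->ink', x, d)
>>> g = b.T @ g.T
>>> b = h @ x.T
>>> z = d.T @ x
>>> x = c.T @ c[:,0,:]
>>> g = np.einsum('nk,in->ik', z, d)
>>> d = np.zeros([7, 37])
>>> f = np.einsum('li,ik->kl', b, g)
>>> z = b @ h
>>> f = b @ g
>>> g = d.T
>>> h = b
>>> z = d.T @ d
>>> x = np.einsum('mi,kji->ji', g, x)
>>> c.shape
(3, 13, 7)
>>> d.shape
(7, 37)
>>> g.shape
(37, 7)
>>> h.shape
(13, 13)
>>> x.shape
(13, 7)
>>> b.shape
(13, 13)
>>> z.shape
(37, 37)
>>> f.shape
(13, 37)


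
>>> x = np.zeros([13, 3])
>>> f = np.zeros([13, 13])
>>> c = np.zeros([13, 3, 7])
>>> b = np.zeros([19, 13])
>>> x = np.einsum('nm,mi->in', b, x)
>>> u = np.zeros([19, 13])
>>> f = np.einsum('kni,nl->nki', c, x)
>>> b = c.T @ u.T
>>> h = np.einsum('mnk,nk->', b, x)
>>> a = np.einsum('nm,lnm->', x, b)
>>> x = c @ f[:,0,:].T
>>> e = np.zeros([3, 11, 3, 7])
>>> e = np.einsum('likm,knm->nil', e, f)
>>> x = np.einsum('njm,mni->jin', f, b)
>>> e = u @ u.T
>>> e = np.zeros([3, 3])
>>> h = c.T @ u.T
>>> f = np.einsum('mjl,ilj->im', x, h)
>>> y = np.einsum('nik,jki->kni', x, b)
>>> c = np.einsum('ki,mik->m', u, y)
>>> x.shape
(13, 19, 3)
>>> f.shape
(7, 13)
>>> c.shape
(3,)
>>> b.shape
(7, 3, 19)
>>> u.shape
(19, 13)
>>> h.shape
(7, 3, 19)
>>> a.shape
()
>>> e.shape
(3, 3)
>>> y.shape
(3, 13, 19)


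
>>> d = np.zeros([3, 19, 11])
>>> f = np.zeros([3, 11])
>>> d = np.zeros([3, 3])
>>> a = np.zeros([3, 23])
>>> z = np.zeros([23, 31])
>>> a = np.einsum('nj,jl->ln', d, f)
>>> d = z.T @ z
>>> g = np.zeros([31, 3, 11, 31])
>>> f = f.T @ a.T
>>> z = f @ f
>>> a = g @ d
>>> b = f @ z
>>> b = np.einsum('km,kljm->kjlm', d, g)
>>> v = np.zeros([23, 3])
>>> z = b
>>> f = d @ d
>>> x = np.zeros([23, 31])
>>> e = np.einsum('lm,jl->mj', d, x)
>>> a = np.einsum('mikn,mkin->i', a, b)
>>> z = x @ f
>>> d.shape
(31, 31)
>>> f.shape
(31, 31)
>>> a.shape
(3,)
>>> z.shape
(23, 31)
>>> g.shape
(31, 3, 11, 31)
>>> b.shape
(31, 11, 3, 31)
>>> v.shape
(23, 3)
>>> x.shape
(23, 31)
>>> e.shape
(31, 23)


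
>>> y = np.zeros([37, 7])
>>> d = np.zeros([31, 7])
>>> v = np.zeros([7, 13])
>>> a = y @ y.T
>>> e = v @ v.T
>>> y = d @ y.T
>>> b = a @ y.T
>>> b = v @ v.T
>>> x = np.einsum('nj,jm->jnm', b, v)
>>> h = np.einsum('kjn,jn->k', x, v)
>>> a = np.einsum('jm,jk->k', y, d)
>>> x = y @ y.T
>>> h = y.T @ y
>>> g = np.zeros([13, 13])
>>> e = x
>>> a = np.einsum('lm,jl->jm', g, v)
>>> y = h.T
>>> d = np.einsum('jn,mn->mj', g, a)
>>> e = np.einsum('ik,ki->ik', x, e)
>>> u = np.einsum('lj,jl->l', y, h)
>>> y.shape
(37, 37)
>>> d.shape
(7, 13)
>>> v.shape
(7, 13)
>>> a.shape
(7, 13)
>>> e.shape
(31, 31)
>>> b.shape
(7, 7)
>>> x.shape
(31, 31)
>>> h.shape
(37, 37)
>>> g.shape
(13, 13)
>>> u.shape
(37,)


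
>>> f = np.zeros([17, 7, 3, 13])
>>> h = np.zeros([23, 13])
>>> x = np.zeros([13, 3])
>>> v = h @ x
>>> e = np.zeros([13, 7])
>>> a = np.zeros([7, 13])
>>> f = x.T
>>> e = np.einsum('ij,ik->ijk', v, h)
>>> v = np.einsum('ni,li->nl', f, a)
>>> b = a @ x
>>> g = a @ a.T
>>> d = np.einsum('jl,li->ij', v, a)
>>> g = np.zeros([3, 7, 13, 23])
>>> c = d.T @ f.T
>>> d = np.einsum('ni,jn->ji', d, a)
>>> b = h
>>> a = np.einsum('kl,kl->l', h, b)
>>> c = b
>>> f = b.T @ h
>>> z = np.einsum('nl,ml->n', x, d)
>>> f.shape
(13, 13)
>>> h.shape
(23, 13)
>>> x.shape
(13, 3)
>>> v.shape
(3, 7)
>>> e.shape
(23, 3, 13)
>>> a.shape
(13,)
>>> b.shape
(23, 13)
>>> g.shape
(3, 7, 13, 23)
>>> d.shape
(7, 3)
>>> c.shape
(23, 13)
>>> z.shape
(13,)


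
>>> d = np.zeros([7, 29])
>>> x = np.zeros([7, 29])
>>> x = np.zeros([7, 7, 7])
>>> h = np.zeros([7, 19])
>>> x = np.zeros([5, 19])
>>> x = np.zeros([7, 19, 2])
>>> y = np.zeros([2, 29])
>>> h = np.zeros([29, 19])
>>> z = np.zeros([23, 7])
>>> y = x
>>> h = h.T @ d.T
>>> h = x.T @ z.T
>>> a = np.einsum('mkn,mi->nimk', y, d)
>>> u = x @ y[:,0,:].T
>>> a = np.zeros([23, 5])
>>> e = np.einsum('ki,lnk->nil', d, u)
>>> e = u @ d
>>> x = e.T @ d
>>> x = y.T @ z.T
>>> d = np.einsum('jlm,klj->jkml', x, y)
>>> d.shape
(2, 7, 23, 19)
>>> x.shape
(2, 19, 23)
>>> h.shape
(2, 19, 23)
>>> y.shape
(7, 19, 2)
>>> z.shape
(23, 7)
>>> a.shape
(23, 5)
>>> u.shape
(7, 19, 7)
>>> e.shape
(7, 19, 29)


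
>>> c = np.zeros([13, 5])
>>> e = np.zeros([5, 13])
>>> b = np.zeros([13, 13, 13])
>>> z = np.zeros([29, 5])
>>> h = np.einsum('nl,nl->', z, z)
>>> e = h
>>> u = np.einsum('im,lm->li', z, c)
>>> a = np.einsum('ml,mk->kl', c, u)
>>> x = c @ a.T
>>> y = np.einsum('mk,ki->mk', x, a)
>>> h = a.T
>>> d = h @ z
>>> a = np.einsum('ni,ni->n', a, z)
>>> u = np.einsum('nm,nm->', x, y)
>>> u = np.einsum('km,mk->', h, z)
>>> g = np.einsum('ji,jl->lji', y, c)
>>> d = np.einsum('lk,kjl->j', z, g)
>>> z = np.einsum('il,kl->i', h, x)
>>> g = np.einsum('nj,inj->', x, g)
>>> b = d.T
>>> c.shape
(13, 5)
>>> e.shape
()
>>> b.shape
(13,)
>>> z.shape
(5,)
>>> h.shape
(5, 29)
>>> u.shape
()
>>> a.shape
(29,)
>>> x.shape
(13, 29)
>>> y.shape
(13, 29)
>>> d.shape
(13,)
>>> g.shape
()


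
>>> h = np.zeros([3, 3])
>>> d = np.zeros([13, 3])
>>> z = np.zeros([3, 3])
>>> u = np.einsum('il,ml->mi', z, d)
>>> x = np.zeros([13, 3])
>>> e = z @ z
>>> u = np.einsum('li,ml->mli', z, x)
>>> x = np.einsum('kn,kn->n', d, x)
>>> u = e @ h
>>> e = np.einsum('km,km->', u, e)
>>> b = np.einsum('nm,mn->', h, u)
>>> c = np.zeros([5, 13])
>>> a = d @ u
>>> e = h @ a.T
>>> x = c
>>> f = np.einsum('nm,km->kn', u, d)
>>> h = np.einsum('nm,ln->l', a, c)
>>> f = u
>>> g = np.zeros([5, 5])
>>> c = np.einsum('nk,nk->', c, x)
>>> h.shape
(5,)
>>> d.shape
(13, 3)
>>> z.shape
(3, 3)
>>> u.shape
(3, 3)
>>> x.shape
(5, 13)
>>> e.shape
(3, 13)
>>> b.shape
()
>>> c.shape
()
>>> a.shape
(13, 3)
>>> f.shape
(3, 3)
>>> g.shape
(5, 5)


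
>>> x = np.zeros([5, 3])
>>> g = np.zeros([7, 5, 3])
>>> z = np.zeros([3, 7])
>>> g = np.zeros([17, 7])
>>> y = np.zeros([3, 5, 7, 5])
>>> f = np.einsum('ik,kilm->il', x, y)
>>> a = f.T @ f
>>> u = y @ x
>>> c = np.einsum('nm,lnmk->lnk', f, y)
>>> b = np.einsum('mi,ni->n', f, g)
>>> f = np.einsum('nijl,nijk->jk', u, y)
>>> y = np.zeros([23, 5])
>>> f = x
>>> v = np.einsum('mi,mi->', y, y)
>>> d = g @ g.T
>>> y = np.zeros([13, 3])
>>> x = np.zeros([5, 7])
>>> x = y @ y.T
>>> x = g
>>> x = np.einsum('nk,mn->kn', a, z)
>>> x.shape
(7, 7)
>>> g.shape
(17, 7)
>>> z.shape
(3, 7)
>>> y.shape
(13, 3)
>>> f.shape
(5, 3)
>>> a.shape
(7, 7)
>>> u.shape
(3, 5, 7, 3)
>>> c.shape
(3, 5, 5)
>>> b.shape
(17,)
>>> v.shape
()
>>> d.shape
(17, 17)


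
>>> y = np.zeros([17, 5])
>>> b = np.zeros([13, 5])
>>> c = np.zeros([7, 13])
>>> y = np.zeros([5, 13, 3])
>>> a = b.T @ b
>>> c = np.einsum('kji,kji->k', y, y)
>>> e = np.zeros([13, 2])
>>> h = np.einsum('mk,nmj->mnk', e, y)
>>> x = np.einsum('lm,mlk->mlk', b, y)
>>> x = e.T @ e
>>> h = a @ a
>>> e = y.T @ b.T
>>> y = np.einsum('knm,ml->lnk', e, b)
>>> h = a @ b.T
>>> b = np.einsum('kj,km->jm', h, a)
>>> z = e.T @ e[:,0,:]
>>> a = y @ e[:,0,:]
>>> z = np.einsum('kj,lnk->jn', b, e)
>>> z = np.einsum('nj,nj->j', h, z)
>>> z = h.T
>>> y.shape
(5, 13, 3)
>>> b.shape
(13, 5)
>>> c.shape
(5,)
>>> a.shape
(5, 13, 13)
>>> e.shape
(3, 13, 13)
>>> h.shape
(5, 13)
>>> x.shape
(2, 2)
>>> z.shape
(13, 5)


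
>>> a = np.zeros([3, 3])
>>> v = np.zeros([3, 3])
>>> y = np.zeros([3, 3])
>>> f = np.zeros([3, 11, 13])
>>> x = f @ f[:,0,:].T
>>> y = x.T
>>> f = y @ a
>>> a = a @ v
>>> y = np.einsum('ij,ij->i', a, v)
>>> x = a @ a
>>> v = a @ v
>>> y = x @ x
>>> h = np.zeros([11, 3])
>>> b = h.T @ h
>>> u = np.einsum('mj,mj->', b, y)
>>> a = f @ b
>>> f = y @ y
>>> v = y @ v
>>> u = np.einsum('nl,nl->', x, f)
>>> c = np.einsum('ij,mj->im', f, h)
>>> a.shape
(3, 11, 3)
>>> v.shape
(3, 3)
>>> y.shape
(3, 3)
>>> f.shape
(3, 3)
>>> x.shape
(3, 3)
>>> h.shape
(11, 3)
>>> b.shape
(3, 3)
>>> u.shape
()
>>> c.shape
(3, 11)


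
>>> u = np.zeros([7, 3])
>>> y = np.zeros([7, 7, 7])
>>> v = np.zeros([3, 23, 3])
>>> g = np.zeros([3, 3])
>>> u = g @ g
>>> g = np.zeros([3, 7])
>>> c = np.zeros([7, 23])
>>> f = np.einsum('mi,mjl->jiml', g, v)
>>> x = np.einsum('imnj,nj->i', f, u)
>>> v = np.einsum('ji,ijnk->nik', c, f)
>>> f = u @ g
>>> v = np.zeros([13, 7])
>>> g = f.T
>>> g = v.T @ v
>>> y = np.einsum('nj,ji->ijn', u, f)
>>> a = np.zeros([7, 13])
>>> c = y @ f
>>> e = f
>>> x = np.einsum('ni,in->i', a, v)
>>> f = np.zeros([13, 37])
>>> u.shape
(3, 3)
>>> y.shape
(7, 3, 3)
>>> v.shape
(13, 7)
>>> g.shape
(7, 7)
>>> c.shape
(7, 3, 7)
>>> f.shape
(13, 37)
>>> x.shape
(13,)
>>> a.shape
(7, 13)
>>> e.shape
(3, 7)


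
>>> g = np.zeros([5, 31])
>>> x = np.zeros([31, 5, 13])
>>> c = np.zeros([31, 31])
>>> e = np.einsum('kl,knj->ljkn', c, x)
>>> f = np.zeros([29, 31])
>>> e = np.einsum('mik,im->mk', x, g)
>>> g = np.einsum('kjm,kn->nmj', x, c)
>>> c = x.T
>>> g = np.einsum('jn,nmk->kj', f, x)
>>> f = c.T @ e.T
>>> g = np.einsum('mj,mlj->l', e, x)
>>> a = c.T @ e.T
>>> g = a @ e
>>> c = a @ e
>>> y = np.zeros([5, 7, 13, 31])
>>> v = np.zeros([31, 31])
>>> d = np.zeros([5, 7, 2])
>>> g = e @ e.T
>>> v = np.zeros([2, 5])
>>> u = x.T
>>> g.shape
(31, 31)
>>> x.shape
(31, 5, 13)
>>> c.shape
(31, 5, 13)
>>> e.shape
(31, 13)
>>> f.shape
(31, 5, 31)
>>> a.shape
(31, 5, 31)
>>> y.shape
(5, 7, 13, 31)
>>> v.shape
(2, 5)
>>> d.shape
(5, 7, 2)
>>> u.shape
(13, 5, 31)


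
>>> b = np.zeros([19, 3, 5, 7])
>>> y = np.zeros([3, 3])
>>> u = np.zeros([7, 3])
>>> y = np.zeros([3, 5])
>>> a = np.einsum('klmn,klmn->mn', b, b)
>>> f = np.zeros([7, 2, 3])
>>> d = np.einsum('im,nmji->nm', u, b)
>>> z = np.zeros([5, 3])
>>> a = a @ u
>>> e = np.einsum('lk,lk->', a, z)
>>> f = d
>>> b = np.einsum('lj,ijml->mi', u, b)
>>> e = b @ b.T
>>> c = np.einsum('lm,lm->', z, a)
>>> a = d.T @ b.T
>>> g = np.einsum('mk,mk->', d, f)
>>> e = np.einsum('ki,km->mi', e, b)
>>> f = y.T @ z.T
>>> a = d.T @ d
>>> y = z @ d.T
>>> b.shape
(5, 19)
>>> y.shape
(5, 19)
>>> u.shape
(7, 3)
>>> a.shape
(3, 3)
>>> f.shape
(5, 5)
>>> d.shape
(19, 3)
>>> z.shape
(5, 3)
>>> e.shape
(19, 5)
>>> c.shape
()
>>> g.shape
()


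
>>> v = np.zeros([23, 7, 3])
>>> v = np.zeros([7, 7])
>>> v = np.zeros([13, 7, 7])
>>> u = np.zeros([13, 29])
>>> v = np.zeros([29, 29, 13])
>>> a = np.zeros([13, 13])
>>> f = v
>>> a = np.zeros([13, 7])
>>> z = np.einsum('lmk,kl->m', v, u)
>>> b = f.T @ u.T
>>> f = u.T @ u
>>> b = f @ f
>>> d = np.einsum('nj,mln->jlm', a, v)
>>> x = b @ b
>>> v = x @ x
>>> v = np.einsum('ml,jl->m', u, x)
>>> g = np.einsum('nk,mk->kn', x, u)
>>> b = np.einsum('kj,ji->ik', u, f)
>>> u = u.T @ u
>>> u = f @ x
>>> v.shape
(13,)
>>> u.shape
(29, 29)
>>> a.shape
(13, 7)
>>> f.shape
(29, 29)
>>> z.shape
(29,)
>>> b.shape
(29, 13)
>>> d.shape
(7, 29, 29)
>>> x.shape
(29, 29)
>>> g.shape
(29, 29)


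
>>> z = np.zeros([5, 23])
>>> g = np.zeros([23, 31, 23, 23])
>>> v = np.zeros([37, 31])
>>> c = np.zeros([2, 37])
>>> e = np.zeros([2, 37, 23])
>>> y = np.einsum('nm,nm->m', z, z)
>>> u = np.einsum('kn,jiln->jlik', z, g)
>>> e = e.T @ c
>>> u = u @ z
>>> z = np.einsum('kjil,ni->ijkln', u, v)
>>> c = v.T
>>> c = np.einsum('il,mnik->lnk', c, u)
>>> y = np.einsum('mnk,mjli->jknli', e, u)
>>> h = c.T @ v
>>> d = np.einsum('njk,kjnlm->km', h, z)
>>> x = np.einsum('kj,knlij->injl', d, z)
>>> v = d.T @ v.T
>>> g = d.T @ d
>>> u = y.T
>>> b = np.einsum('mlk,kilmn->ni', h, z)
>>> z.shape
(31, 23, 23, 23, 37)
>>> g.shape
(37, 37)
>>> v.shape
(37, 37)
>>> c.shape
(37, 23, 23)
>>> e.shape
(23, 37, 37)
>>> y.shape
(23, 37, 37, 31, 23)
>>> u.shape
(23, 31, 37, 37, 23)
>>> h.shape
(23, 23, 31)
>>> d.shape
(31, 37)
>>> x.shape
(23, 23, 37, 23)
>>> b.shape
(37, 23)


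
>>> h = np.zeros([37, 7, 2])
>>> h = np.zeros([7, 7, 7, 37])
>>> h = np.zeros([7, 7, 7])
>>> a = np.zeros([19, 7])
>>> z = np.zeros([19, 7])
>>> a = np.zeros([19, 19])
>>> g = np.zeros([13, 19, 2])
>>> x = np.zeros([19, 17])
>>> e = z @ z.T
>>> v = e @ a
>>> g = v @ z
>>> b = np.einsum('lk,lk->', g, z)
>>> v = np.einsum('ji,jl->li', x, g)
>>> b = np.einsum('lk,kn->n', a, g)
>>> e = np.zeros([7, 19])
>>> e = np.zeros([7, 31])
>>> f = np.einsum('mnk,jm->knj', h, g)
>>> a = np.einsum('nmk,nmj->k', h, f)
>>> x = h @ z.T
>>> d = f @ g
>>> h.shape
(7, 7, 7)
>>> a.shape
(7,)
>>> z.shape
(19, 7)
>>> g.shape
(19, 7)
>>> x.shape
(7, 7, 19)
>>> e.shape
(7, 31)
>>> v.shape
(7, 17)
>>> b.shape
(7,)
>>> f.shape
(7, 7, 19)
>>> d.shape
(7, 7, 7)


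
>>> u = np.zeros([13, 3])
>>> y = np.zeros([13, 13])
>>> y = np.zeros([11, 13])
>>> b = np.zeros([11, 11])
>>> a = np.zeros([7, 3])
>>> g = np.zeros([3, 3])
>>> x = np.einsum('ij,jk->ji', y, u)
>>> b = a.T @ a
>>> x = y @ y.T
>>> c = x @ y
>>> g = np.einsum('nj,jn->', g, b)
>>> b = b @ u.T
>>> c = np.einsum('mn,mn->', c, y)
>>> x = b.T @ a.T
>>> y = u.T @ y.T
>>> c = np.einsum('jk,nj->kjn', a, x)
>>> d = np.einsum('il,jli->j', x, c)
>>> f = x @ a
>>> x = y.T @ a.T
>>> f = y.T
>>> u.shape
(13, 3)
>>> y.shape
(3, 11)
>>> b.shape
(3, 13)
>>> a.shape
(7, 3)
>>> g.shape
()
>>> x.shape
(11, 7)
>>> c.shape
(3, 7, 13)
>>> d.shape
(3,)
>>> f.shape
(11, 3)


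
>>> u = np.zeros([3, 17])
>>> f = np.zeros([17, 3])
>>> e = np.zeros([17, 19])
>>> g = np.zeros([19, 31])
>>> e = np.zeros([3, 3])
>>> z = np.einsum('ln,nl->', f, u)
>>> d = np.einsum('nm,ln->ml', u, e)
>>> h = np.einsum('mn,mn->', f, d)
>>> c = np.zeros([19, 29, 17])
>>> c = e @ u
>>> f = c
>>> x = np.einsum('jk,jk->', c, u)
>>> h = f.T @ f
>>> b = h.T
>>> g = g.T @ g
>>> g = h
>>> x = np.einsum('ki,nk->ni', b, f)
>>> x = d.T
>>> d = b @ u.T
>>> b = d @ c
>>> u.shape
(3, 17)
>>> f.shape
(3, 17)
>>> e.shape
(3, 3)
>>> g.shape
(17, 17)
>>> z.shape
()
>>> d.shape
(17, 3)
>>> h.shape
(17, 17)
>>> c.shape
(3, 17)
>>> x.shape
(3, 17)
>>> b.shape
(17, 17)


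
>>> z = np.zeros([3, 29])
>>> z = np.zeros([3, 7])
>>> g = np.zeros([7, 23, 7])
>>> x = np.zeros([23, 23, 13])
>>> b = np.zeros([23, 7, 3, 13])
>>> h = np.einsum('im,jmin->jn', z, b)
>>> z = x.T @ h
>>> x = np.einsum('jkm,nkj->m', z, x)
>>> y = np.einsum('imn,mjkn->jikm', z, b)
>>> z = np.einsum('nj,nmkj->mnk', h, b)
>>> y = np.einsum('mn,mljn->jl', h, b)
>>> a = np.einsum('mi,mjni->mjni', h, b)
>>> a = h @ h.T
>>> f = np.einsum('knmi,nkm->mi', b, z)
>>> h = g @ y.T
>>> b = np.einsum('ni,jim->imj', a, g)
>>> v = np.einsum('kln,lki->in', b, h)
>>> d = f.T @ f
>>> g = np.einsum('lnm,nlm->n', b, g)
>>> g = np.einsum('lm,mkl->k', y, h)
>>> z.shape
(7, 23, 3)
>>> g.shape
(23,)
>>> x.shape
(13,)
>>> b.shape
(23, 7, 7)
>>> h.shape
(7, 23, 3)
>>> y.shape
(3, 7)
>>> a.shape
(23, 23)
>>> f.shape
(3, 13)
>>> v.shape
(3, 7)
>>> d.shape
(13, 13)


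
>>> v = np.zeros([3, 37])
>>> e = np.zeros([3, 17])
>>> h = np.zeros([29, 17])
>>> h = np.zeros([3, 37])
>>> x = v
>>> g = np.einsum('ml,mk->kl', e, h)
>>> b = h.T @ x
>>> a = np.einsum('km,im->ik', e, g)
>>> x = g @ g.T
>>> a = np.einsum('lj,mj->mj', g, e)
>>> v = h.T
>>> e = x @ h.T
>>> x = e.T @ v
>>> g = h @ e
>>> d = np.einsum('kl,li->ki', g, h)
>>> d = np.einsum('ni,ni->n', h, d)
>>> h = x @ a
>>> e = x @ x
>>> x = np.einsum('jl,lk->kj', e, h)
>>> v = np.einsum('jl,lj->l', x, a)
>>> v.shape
(3,)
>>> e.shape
(3, 3)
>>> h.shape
(3, 17)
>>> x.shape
(17, 3)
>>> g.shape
(3, 3)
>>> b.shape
(37, 37)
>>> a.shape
(3, 17)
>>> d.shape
(3,)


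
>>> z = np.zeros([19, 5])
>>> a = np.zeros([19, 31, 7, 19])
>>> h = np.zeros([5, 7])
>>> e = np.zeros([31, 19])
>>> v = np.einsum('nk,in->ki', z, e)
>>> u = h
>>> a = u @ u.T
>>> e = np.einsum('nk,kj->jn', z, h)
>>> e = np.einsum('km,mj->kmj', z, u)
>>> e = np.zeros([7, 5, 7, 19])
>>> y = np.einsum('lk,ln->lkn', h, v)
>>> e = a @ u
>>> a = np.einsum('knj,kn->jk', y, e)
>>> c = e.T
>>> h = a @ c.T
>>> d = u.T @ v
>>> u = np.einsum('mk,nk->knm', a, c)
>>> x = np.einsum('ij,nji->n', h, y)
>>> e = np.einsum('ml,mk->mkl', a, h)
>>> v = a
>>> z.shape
(19, 5)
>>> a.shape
(31, 5)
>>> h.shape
(31, 7)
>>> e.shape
(31, 7, 5)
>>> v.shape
(31, 5)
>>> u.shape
(5, 7, 31)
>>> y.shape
(5, 7, 31)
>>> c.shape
(7, 5)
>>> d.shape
(7, 31)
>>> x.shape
(5,)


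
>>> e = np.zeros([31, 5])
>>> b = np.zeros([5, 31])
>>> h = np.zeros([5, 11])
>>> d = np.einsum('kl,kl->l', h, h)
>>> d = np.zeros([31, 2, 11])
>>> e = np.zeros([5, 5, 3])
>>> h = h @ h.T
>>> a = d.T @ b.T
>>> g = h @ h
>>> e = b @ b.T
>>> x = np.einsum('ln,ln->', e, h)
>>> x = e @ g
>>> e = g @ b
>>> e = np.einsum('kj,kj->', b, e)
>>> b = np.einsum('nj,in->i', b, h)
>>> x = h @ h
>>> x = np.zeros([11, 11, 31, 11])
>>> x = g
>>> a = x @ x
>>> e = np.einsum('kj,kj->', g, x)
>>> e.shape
()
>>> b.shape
(5,)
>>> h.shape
(5, 5)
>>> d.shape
(31, 2, 11)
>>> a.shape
(5, 5)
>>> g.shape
(5, 5)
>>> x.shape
(5, 5)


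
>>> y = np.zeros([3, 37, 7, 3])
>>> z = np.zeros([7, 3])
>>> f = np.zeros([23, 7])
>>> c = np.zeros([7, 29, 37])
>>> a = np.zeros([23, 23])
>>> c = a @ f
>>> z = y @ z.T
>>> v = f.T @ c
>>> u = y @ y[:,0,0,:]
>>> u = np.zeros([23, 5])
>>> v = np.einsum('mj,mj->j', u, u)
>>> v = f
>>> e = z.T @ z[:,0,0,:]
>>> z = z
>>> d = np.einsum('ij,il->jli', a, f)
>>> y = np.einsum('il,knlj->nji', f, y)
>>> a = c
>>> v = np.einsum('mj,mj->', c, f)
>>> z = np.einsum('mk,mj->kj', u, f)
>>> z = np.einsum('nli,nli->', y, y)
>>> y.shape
(37, 3, 23)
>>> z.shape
()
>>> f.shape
(23, 7)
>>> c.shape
(23, 7)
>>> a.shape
(23, 7)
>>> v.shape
()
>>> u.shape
(23, 5)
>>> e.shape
(7, 7, 37, 7)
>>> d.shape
(23, 7, 23)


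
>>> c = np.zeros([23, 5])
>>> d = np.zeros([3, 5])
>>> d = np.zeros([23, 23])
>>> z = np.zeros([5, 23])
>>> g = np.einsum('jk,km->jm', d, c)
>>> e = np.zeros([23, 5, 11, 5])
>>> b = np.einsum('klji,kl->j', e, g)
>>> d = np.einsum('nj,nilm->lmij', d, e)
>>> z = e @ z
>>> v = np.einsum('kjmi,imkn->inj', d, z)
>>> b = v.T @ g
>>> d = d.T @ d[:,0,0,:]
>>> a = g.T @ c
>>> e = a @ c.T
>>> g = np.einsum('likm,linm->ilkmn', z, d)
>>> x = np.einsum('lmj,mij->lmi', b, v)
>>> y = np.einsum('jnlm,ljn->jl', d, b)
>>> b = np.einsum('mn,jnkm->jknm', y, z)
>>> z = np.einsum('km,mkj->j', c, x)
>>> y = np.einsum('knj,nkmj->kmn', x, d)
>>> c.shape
(23, 5)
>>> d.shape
(23, 5, 5, 23)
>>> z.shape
(23,)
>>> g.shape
(5, 23, 11, 23, 5)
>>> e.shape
(5, 23)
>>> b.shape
(23, 11, 5, 23)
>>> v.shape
(23, 23, 5)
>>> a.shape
(5, 5)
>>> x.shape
(5, 23, 23)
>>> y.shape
(5, 5, 23)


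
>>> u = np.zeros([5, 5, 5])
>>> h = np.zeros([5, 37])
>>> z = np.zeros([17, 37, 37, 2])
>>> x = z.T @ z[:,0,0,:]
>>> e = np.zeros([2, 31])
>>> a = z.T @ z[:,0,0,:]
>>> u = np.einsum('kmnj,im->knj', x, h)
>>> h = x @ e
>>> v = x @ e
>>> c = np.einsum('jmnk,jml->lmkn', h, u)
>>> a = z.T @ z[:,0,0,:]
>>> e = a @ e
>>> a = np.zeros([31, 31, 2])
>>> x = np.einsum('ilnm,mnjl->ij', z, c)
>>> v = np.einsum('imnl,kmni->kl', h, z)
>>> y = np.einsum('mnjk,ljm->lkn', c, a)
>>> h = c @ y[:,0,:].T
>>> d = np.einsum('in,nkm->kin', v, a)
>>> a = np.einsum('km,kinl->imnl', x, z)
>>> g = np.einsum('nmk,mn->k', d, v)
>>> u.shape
(2, 37, 2)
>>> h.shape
(2, 37, 31, 31)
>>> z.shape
(17, 37, 37, 2)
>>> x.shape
(17, 31)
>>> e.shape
(2, 37, 37, 31)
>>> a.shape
(37, 31, 37, 2)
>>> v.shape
(17, 31)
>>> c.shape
(2, 37, 31, 37)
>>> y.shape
(31, 37, 37)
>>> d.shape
(31, 17, 31)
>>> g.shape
(31,)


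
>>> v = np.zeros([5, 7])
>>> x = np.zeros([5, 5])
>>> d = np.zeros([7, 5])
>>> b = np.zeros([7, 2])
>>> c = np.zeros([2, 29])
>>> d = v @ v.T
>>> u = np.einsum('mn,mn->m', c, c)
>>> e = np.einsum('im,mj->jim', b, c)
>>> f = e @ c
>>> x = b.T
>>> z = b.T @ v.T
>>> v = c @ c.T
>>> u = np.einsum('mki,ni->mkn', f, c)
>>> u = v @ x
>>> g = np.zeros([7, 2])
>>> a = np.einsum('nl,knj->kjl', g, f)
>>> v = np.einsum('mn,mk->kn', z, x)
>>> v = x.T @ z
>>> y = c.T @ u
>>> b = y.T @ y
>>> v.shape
(7, 5)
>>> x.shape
(2, 7)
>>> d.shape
(5, 5)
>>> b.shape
(7, 7)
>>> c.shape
(2, 29)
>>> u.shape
(2, 7)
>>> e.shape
(29, 7, 2)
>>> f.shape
(29, 7, 29)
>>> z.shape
(2, 5)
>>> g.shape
(7, 2)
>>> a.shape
(29, 29, 2)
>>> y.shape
(29, 7)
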